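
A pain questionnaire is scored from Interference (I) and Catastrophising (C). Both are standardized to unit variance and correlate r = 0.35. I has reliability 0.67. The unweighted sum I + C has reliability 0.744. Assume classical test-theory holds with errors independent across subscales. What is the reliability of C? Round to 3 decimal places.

Var(I+C) = 2 + 2·0.35 = 2.700.
True-score variance = ρ_I + ρ_C + 2·0.35, so 0.744 = (0.67 + ρ_C + 0.70) / 2.700.
ρ_C = 0.744·2.700 − 0.67 − 0.70 = 0.639.

0.639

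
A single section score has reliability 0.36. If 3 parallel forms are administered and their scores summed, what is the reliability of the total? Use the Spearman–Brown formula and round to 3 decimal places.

0.628

ρ_k = kρ / (1 + (k−1)ρ) = 3·0.36 / (1 + 2·0.36) = 1.080 / 1.720 = 0.628.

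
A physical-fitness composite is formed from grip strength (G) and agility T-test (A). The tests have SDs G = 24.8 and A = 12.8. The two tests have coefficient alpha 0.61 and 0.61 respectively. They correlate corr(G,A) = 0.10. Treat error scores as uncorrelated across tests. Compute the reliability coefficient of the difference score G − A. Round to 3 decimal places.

0.575

Var(G−A) = 24.8² + 12.8² − 2·24.8·12.8·0.10 = 778.88 − 63.488 = 715.392.
Because errors are independent across components, Cov(Tᵢ,Tⱼ) = Cov(Xᵢ,Xⱼ); the off-diagonal part of the true-score variance is the same as above.
True-score variance = [24.8²·0.61 + 12.8²·0.61] − 63.488 = 475.117 − 63.488 = 411.629.
Reliability = 411.629 / 715.392 = 0.575.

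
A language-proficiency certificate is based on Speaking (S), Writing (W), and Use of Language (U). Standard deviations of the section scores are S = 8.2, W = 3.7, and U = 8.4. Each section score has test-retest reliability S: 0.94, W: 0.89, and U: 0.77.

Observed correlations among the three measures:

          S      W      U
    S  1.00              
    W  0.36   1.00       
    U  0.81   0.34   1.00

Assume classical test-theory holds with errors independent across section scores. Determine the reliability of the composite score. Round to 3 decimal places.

Var(S+W+U) = 8.2² + 3.7² + 8.4² + 2·[8.2·3.7·0.36 + 8.2·8.4·0.81 + 3.7·8.4·0.34] = 151.49 + 154.565 = 306.055.
Under uncorrelated errors the observed covariances equal the true-score covariances, so only the own-variance terms attenuate.
True-score variance = [8.2²·0.94 + 3.7²·0.89 + 8.4²·0.77] + 154.565 = 129.721 + 154.565 = 284.286.
Reliability = 284.286 / 306.055 = 0.929.

0.929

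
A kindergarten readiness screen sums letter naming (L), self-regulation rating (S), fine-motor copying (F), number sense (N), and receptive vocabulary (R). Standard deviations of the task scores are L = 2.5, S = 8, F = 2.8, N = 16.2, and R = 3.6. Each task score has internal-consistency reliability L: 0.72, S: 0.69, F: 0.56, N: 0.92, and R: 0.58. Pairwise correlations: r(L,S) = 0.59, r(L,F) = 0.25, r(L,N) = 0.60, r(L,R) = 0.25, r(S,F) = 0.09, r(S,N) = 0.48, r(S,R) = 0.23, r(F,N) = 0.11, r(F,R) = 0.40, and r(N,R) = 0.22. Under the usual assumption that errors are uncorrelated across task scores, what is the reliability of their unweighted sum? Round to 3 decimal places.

0.917

Var(L+S+F+N+R) = 2.5² + 8² + 2.8² + 16.2² + 3.6² + 2·[2.5·8·0.59 + 2.5·2.8·0.25 + 2.5·16.2·0.60 + 2.5·3.6·0.25 + 8·2.8·0.09 + 8·16.2·0.48 + 8·3.6·0.23 + 2.8·16.2·0.11 + 2.8·3.6·0.40 + 16.2·3.6·0.22] = 353.49 + 265.6 = 619.09.
Under uncorrelated errors the observed covariances equal the true-score covariances, so only the own-variance terms attenuate.
True-score variance = [2.5²·0.72 + 8²·0.69 + 2.8²·0.56 + 16.2²·0.92 + 3.6²·0.58] + 265.6 = 302.012 + 265.6 = 567.612.
Reliability = 567.612 / 619.09 = 0.917.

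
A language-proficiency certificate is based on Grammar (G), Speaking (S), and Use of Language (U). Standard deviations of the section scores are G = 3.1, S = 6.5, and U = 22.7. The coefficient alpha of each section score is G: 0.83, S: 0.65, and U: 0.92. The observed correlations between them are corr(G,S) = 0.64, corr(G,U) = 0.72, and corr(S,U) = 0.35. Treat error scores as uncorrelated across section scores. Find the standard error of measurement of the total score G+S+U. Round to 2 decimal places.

Var(total) = 567.15 + 230.41 = 797.56.
True-score variance = 509.506 + 230.41 = 739.915, so reliability = 0.9277.
Error variance = 797.56 − 739.915 = 57.6444; SEM = √57.6444 = 7.59.

7.59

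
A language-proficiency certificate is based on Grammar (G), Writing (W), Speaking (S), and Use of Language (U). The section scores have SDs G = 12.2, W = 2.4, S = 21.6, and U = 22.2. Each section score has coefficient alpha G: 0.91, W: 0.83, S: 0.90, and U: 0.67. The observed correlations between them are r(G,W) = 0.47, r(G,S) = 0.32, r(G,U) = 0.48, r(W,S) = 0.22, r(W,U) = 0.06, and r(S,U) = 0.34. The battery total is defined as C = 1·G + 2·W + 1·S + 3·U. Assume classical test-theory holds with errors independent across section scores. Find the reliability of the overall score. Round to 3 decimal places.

Var(C) = 12.2² + 2²·2.4² + 21.6² + 3²·22.2² + 2·[2·12.2·2.4·0.47 + 12.2·21.6·0.32 + 3·12.2·22.2·0.48 + 2·2.4·21.6·0.22 + 6·2.4·22.2·0.06 + 3·21.6·22.2·0.34] = 5074 + 2065.92 = 7139.92.
Under uncorrelated errors the observed covariances equal the true-score covariances, so only the own-variance terms attenuate.
True-score variance = [12.2²·0.91 + 2²·2.4²·0.83 + 21.6²·0.90 + 3²·22.2²·0.67] + 2065.92 = 3546.3 + 2065.92 = 5612.22.
Reliability = 5612.22 / 7139.92 = 0.786.

0.786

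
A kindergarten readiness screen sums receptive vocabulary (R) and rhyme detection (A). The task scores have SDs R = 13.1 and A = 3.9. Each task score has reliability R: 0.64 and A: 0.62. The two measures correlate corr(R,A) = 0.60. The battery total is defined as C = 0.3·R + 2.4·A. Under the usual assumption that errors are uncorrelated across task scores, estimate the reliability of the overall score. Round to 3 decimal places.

Var(C) = 0.3²·13.1² + 2.4²·3.9² + 2·[0.72·13.1·3.9·0.60] = 103.054 + 44.1418 = 147.196.
Under uncorrelated errors the observed covariances equal the true-score covariances, so only the own-variance terms attenuate.
True-score variance = [0.3²·13.1²·0.64 + 2.4²·3.9²·0.62] + 44.1418 = 64.2027 + 44.1418 = 108.344.
Reliability = 108.344 / 147.196 = 0.736.

0.736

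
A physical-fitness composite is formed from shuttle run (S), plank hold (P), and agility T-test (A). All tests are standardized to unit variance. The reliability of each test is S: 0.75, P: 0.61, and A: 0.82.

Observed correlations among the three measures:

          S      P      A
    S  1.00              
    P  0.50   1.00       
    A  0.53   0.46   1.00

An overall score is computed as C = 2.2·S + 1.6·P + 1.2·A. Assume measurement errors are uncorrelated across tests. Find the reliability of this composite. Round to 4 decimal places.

Var(C) = 2.2² + 1.6² + 1.2² + 2·[3.52·0.50 + 2.64·0.53 + 1.92·0.46] = 8.84 + 8.0848 = 16.9248.
With uncorrelated errors the cross-covariances are all true-score covariance, so they carry over unchanged; only the diagonal terms shrink to ρᵢσᵢ².
True-score variance = [2.2²·0.75 + 1.6²·0.61 + 1.2²·0.82] + 8.0848 = 6.3724 + 8.0848 = 14.4572.
Reliability = 14.4572 / 16.9248 = 0.8542.

0.8542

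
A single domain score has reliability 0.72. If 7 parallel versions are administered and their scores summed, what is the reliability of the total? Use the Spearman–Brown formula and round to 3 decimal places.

ρ_k = kρ / (1 + (k−1)ρ) = 7·0.72 / (1 + 6·0.72) = 5.040 / 5.320 = 0.947.

0.947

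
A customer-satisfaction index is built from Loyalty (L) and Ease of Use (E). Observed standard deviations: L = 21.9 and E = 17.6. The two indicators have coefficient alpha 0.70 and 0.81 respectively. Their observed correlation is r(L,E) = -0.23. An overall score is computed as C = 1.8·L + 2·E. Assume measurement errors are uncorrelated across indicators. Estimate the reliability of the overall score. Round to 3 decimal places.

0.674

Var(C) = 1.8²·21.9² + 2²·17.6² + 2·[3.6·21.9·17.6·(-0.23)] = 2792.98 − 638.289 = 2154.69.
Because errors are independent across components, Cov(Tᵢ,Tⱼ) = Cov(Xᵢ,Xⱼ); the off-diagonal part of the true-score variance is the same as above.
True-score variance = [1.8²·21.9²·0.70 + 2²·17.6²·0.81] − 638.289 = 2091.38 − 638.289 = 1453.09.
Reliability = 1453.09 / 2154.69 = 0.674.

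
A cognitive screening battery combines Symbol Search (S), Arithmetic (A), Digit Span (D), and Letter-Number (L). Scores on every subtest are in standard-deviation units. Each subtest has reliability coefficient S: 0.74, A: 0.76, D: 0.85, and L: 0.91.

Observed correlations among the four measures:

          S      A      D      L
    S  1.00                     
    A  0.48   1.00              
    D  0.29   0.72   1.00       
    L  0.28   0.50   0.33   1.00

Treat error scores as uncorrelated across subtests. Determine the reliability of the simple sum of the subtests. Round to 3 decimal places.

Var(S+A+D+L) = 4 + 2·[0.48 + 0.29 + 0.28 + 0.72 + 0.50 + 0.33] = 4 + 5.2 = 9.2.
Because errors are independent across components, Cov(Tᵢ,Tⱼ) = Cov(Xᵢ,Xⱼ); the off-diagonal part of the true-score variance is the same as above.
True-score variance = [0.74 + 0.76 + 0.85 + 0.91] + 5.2 = 3.26 + 5.2 = 8.46.
Reliability = 8.46 / 9.2 = 0.920.

0.920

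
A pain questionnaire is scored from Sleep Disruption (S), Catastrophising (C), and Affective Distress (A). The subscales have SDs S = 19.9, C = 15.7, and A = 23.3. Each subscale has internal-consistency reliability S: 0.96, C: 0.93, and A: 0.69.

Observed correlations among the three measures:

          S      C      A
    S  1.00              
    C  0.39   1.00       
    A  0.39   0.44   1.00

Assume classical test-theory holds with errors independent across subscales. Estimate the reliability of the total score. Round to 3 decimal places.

0.905

Var(S+C+A) = 19.9² + 15.7² + 23.3² + 2·[19.9·15.7·0.39 + 19.9·23.3·0.39 + 15.7·23.3·0.44] = 1185.39 + 927.271 = 2112.66.
Under uncorrelated errors the observed covariances equal the true-score covariances, so only the own-variance terms attenuate.
True-score variance = [19.9²·0.96 + 15.7²·0.93 + 23.3²·0.69] + 927.271 = 983.999 + 927.271 = 1911.27.
Reliability = 1911.27 / 2112.66 = 0.905.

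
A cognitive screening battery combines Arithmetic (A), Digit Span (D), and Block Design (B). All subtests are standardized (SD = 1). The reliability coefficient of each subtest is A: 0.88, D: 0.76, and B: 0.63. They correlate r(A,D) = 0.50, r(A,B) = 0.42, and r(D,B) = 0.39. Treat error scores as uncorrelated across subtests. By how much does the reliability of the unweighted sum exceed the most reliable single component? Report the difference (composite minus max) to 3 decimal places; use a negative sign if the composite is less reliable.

Var(sum) = 3 + 2.62 = 5.62; true-score variance = 2.27 + 2.62 = 4.89; composite reliability = 0.8701.
Max component reliability = 0.8800.
Difference = 0.8701 − 0.8800 = -0.010.

-0.010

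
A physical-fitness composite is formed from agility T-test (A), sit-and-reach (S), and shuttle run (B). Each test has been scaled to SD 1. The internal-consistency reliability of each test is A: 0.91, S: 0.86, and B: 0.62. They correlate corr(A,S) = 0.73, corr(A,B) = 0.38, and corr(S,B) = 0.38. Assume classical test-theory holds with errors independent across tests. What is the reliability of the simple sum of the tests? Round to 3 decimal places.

0.898

Var(A+S+B) = 3 + 2·[0.73 + 0.38 + 0.38] = 3 + 2.98 = 5.98.
With uncorrelated errors the cross-covariances are all true-score covariance, so they carry over unchanged; only the diagonal terms shrink to ρᵢσᵢ².
True-score variance = [0.91 + 0.86 + 0.62] + 2.98 = 2.39 + 2.98 = 5.37.
Reliability = 5.37 / 5.98 = 0.898.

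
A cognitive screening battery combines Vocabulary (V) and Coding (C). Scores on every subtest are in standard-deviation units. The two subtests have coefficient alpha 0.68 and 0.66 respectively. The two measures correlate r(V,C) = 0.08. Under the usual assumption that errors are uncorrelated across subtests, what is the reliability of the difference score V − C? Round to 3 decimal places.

0.641

Var(V−C) = 1 + 1 − 2·0.08 = 2 − 0.16 = 1.84.
With uncorrelated errors the cross-covariances are all true-score covariance, so they carry over unchanged; only the diagonal terms shrink to ρᵢσᵢ².
True-score variance = [0.68 + 0.66] − 0.16 = 1.34 − 0.16 = 1.18.
Reliability = 1.18 / 1.84 = 0.641.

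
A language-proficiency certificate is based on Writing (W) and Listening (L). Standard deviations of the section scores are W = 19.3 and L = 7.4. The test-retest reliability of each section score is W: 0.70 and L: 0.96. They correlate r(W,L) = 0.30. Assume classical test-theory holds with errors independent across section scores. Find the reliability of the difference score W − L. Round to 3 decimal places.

Var(W−L) = 19.3² + 7.4² − 2·19.3·7.4·0.30 = 427.25 − 85.692 = 341.558.
Because errors are independent across components, Cov(Tᵢ,Tⱼ) = Cov(Xᵢ,Xⱼ); the off-diagonal part of the true-score variance is the same as above.
True-score variance = [19.3²·0.70 + 7.4²·0.96] − 85.692 = 313.313 − 85.692 = 227.621.
Reliability = 227.621 / 341.558 = 0.666.

0.666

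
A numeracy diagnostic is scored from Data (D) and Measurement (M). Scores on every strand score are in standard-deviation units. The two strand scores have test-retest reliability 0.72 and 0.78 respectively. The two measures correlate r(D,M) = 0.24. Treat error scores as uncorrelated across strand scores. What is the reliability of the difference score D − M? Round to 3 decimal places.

Var(D−M) = 1 + 1 − 2·0.24 = 2 − 0.48 = 1.52.
Under uncorrelated errors the observed covariances equal the true-score covariances, so only the own-variance terms attenuate.
True-score variance = [0.72 + 0.78] − 0.48 = 1.5 − 0.48 = 1.02.
Reliability = 1.02 / 1.52 = 0.671.

0.671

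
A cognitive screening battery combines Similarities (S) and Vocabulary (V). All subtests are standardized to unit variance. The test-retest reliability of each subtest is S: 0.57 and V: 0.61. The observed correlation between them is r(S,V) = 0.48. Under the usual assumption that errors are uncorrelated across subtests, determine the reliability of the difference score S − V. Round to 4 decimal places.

0.2115

Var(S−V) = 1 + 1 − 2·0.48 = 2 − 0.96 = 1.04.
With uncorrelated errors the cross-covariances are all true-score covariance, so they carry over unchanged; only the diagonal terms shrink to ρᵢσᵢ².
True-score variance = [0.57 + 0.61] − 0.96 = 1.18 − 0.96 = 0.22.
Reliability = 0.22 / 1.04 = 0.2115.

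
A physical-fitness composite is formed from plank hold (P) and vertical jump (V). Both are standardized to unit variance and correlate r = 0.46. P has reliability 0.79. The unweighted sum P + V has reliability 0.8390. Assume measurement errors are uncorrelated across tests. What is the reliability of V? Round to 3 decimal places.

Var(P+V) = 2 + 2·0.46 = 2.920.
True-score variance = ρ_P + ρ_V + 2·0.46, so 0.8390 = (0.79 + ρ_V + 0.92) / 2.920.
ρ_V = 0.8390·2.920 − 0.79 − 0.92 = 0.740.

0.740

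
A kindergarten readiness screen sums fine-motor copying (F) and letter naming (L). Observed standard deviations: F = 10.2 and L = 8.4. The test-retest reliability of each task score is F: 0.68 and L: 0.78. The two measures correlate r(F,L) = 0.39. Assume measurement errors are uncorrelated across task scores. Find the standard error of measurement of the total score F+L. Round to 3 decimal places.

Var(total) = 174.6 + 66.8304 = 241.43.
True-score variance = 125.784 + 66.8304 = 192.614, so reliability = 0.7978.
Error variance = 241.43 − 192.614 = 48.816; SEM = √48.816 = 6.987.

6.987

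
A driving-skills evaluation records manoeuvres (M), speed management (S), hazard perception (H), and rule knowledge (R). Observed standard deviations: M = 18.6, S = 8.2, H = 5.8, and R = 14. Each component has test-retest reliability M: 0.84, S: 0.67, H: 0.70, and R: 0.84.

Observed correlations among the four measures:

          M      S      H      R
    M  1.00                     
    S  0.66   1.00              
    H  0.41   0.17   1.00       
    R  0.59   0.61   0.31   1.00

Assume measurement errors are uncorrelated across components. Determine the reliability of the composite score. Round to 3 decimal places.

Var(M+S+H+R) = 18.6² + 8.2² + 5.8² + 14² + 2·[18.6·8.2·0.66 + 18.6·5.8·0.41 + 18.6·14·0.59 + 8.2·5.8·0.17 + 8.2·14·0.61 + 5.8·14·0.31] = 642.84 + 803.63 = 1446.47.
Because errors are independent across components, Cov(Tᵢ,Tⱼ) = Cov(Xᵢ,Xⱼ); the off-diagonal part of the true-score variance is the same as above.
True-score variance = [18.6²·0.84 + 8.2²·0.67 + 5.8²·0.70 + 14²·0.84] + 803.63 = 523.845 + 803.63 = 1327.48.
Reliability = 1327.48 / 1446.47 = 0.918.

0.918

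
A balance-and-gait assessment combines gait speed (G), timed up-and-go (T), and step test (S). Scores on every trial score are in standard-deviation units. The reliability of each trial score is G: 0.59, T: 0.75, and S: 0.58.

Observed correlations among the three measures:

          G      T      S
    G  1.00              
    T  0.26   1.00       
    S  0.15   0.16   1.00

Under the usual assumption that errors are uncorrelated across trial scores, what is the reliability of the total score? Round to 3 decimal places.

Var(G+T+S) = 3 + 2·[0.26 + 0.15 + 0.16] = 3 + 1.14 = 4.14.
Because errors are independent across components, Cov(Tᵢ,Tⱼ) = Cov(Xᵢ,Xⱼ); the off-diagonal part of the true-score variance is the same as above.
True-score variance = [0.59 + 0.75 + 0.58] + 1.14 = 1.92 + 1.14 = 3.06.
Reliability = 3.06 / 4.14 = 0.739.

0.739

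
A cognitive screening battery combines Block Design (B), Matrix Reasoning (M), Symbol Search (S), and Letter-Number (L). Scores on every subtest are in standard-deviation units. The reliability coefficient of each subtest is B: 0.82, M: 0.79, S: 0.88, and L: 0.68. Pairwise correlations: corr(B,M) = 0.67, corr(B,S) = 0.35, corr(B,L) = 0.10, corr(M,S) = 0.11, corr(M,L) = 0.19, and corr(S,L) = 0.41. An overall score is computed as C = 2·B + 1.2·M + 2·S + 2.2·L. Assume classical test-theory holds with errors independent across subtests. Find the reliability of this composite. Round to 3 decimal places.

0.884

Var(C) = 2² + 1.2² + 2² + 2.2² + 2·[2.4·0.67 + 4·0.35 + 4.4·0.10 + 2.4·0.11 + 2.64·0.19 + 4.4·0.41] = 14.28 + 12.0352 = 26.3152.
Under uncorrelated errors the observed covariances equal the true-score covariances, so only the own-variance terms attenuate.
True-score variance = [2²·0.82 + 1.2²·0.79 + 2²·0.88 + 2.2²·0.68] + 12.0352 = 11.2288 + 12.0352 = 23.264.
Reliability = 23.264 / 26.3152 = 0.884.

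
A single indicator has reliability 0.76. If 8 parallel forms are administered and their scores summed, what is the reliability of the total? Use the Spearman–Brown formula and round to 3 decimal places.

0.962

ρ_k = kρ / (1 + (k−1)ρ) = 8·0.76 / (1 + 7·0.76) = 6.080 / 6.320 = 0.962.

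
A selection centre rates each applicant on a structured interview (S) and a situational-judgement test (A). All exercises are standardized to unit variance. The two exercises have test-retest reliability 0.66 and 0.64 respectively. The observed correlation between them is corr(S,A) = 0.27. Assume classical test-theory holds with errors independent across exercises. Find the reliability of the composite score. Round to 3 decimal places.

Var(S+A) = 2 + 2·[0.27] = 2 + 0.54 = 2.54.
Because errors are independent across components, Cov(Tᵢ,Tⱼ) = Cov(Xᵢ,Xⱼ); the off-diagonal part of the true-score variance is the same as above.
True-score variance = [0.66 + 0.64] + 0.54 = 1.3 + 0.54 = 1.84.
Reliability = 1.84 / 2.54 = 0.724.

0.724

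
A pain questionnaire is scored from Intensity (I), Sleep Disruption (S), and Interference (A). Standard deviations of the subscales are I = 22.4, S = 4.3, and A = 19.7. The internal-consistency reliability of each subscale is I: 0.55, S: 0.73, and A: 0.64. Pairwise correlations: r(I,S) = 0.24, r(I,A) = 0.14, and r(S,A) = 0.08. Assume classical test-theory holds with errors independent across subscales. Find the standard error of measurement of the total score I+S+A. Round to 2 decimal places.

19.25

Var(total) = 908.34 + 183.346 = 1091.69.
True-score variance = 537.843 + 183.346 = 721.189, so reliability = 0.6606.
Error variance = 1091.69 − 721.189 = 370.497; SEM = √370.497 = 19.25.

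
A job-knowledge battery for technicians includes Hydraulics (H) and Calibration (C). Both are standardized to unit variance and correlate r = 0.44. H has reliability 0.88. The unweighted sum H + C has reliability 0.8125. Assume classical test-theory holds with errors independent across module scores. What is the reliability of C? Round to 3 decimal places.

0.580

Var(H+C) = 2 + 2·0.44 = 2.880.
True-score variance = ρ_H + ρ_C + 2·0.44, so 0.8125 = (0.88 + ρ_C + 0.88) / 2.880.
ρ_C = 0.8125·2.880 − 0.88 − 0.88 = 0.580.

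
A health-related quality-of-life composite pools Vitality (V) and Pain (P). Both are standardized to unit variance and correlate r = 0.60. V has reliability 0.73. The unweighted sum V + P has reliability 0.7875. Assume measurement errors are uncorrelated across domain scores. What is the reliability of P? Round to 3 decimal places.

0.590

Var(V+P) = 2 + 2·0.60 = 3.200.
True-score variance = ρ_V + ρ_P + 2·0.60, so 0.7875 = (0.73 + ρ_P + 1.20) / 3.200.
ρ_P = 0.7875·3.200 − 0.73 − 1.20 = 0.590.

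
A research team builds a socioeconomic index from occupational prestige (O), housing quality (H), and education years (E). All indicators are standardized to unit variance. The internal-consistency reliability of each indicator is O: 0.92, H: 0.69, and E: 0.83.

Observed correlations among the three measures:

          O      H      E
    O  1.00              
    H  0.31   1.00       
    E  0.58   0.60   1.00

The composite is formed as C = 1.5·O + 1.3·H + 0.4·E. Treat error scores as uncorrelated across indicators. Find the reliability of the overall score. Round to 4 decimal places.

0.8897

Var(C) = 1.5² + 1.3² + 0.4² + 2·[1.95·0.31 + 0.6·0.58 + 0.52·0.60] = 4.1 + 2.529 = 6.629.
Because errors are independent across components, Cov(Tᵢ,Tⱼ) = Cov(Xᵢ,Xⱼ); the off-diagonal part of the true-score variance is the same as above.
True-score variance = [1.5²·0.92 + 1.3²·0.69 + 0.4²·0.83] + 2.529 = 3.3689 + 2.529 = 5.8979.
Reliability = 5.8979 / 6.629 = 0.8897.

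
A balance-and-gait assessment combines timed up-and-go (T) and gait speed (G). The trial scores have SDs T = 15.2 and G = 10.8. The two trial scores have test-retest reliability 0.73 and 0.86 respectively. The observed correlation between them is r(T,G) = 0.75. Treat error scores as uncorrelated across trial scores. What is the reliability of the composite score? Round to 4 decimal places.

Var(T+G) = 15.2² + 10.8² + 2·[15.2·10.8·0.75] = 347.68 + 246.24 = 593.92.
Under uncorrelated errors the observed covariances equal the true-score covariances, so only the own-variance terms attenuate.
True-score variance = [15.2²·0.73 + 10.8²·0.86] + 246.24 = 268.97 + 246.24 = 515.21.
Reliability = 515.21 / 593.92 = 0.8675.

0.8675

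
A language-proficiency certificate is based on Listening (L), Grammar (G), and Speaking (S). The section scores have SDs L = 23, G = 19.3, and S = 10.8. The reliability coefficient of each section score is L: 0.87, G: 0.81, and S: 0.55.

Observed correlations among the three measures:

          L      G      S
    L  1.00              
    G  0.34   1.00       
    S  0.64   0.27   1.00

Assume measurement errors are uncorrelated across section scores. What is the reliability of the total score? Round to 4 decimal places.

Var(L+G+S) = 23² + 19.3² + 10.8² + 2·[23·19.3·0.34 + 23·10.8·0.64 + 19.3·10.8·0.27] = 1018.13 + 732.362 = 1750.49.
With uncorrelated errors the cross-covariances are all true-score covariance, so they carry over unchanged; only the diagonal terms shrink to ρᵢσᵢ².
True-score variance = [23²·0.87 + 19.3²·0.81 + 10.8²·0.55] + 732.362 = 826.099 + 732.362 = 1558.46.
Reliability = 1558.46 / 1750.49 = 0.8903.

0.8903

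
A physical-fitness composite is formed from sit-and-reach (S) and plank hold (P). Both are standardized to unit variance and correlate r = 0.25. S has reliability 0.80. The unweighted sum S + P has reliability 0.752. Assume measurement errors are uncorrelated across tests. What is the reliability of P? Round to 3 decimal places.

0.580

Var(S+P) = 2 + 2·0.25 = 2.500.
True-score variance = ρ_S + ρ_P + 2·0.25, so 0.752 = (0.80 + ρ_P + 0.50) / 2.500.
ρ_P = 0.752·2.500 − 0.80 − 0.50 = 0.580.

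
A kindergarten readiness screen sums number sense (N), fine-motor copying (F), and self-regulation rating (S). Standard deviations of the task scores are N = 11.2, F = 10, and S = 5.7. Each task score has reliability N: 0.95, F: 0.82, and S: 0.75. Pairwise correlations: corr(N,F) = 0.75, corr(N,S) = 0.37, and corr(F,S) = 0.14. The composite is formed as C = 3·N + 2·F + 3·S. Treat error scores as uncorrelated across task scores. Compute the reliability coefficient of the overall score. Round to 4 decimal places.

0.9398

Var(C) = 3²·11.2² + 2²·10² + 3²·5.7² + 2·[6·11.2·10·0.75 + 9·11.2·5.7·0.37 + 6·10·5.7·0.14] = 1821.37 + 1528.93 = 3350.3.
Under uncorrelated errors the observed covariances equal the true-score covariances, so only the own-variance terms attenuate.
True-score variance = [3²·11.2²·0.95 + 2²·10²·0.82 + 3²·5.7²·0.75] + 1528.93 = 1619.82 + 1528.93 = 3148.75.
Reliability = 3148.75 / 3350.3 = 0.9398.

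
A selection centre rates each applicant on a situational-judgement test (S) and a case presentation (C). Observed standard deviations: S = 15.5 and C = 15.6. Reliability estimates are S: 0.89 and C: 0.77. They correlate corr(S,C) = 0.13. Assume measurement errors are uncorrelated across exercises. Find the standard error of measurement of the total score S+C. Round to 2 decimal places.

Var(total) = 483.61 + 62.868 = 546.478.
True-score variance = 401.21 + 62.868 = 464.078, so reliability = 0.8492.
Error variance = 546.478 − 464.078 = 82.4003; SEM = √82.4003 = 9.08.

9.08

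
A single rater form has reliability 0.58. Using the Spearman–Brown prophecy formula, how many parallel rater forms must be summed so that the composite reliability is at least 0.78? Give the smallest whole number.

k ≥ ρ*(1−ρ₁)/(ρ₁(1−ρ*)) = 0.78·0.42 / (0.58·0.22) = 2.567.
Smallest integer k = 3.

3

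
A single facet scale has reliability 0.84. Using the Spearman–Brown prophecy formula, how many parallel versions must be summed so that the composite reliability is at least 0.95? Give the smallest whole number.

4

k ≥ ρ*(1−ρ₁)/(ρ₁(1−ρ*)) = 0.95·0.16 / (0.84·0.05) = 3.619.
Smallest integer k = 4.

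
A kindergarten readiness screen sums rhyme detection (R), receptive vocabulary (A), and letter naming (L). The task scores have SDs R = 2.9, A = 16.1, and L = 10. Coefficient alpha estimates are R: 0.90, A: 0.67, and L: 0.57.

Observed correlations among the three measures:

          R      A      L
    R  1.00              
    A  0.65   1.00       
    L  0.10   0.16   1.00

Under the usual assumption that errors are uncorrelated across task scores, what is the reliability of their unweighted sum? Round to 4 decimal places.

Var(R+A+L) = 2.9² + 16.1² + 10² + 2·[2.9·16.1·0.65 + 2.9·10·0.10 + 16.1·10·0.16] = 367.62 + 118.017 = 485.637.
Because errors are independent across components, Cov(Tᵢ,Tⱼ) = Cov(Xᵢ,Xⱼ); the off-diagonal part of the true-score variance is the same as above.
True-score variance = [2.9²·0.90 + 16.1²·0.67 + 10²·0.57] + 118.017 = 238.24 + 118.017 = 356.257.
Reliability = 356.257 / 485.637 = 0.7336.

0.7336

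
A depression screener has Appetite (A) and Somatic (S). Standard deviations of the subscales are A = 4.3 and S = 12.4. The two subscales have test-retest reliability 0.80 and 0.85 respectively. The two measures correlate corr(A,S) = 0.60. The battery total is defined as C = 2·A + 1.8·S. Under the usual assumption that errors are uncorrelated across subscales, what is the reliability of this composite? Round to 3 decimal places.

0.888

Var(C) = 2²·4.3² + 1.8²·12.4² + 2·[3.6·4.3·12.4·0.60] = 572.142 + 230.342 = 802.485.
Because errors are independent across components, Cov(Tᵢ,Tⱼ) = Cov(Xᵢ,Xⱼ); the off-diagonal part of the true-score variance is the same as above.
True-score variance = [2²·4.3²·0.80 + 1.8²·12.4²·0.85] + 230.342 = 482.623 + 230.342 = 712.965.
Reliability = 712.965 / 802.485 = 0.888.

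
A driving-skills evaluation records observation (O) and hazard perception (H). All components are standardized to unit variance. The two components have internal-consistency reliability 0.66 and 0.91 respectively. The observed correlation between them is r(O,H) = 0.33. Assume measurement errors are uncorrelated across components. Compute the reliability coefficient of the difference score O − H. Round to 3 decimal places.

0.679

Var(O−H) = 1 + 1 − 2·0.33 = 2 − 0.66 = 1.34.
Because errors are independent across components, Cov(Tᵢ,Tⱼ) = Cov(Xᵢ,Xⱼ); the off-diagonal part of the true-score variance is the same as above.
True-score variance = [0.66 + 0.91] − 0.66 = 1.57 − 0.66 = 0.91.
Reliability = 0.91 / 1.34 = 0.679.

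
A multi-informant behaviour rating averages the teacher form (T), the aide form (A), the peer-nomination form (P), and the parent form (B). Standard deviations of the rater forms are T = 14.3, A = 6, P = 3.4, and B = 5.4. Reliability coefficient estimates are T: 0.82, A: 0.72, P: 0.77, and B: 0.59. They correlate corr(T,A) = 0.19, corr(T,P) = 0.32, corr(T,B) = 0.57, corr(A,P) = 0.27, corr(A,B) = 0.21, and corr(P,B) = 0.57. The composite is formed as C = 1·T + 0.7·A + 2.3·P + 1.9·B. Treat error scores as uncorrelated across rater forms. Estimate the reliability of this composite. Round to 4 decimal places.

Var(C) = 14.3² + 0.7²·6² + 2.3²·3.4² + 1.9²·5.4² + 2·[0.7·14.3·6·0.19 + 2.3·14.3·3.4·0.32 + 1.9·14.3·5.4·0.57 + 1.61·6·3.4·0.27 + 1.33·6·5.4·0.21 + 4.37·3.4·5.4·0.57] = 388.55 + 388.95 = 777.5.
Because errors are independent across components, Cov(Tᵢ,Tⱼ) = Cov(Xᵢ,Xⱼ); the off-diagonal part of the true-score variance is the same as above.
True-score variance = [14.3²·0.82 + 0.7²·6²·0.72 + 2.3²·3.4²·0.77 + 1.9²·5.4²·0.59] + 388.95 = 289.578 + 388.95 = 678.528.
Reliability = 678.528 / 777.5 = 0.8727.

0.8727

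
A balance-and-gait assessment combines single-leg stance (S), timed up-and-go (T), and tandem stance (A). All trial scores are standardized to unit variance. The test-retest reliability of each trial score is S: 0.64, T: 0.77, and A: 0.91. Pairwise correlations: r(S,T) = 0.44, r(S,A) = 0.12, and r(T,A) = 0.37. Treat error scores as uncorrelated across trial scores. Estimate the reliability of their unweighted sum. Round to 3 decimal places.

Var(S+T+A) = 3 + 2·[0.44 + 0.12 + 0.37] = 3 + 1.86 = 4.86.
Because errors are independent across components, Cov(Tᵢ,Tⱼ) = Cov(Xᵢ,Xⱼ); the off-diagonal part of the true-score variance is the same as above.
True-score variance = [0.64 + 0.77 + 0.91] + 1.86 = 2.32 + 1.86 = 4.18.
Reliability = 4.18 / 4.86 = 0.860.

0.860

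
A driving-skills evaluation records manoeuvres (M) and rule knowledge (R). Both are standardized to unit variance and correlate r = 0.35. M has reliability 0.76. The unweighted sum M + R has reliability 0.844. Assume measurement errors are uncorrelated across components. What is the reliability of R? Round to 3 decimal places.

Var(M+R) = 2 + 2·0.35 = 2.700.
True-score variance = ρ_M + ρ_R + 2·0.35, so 0.844 = (0.76 + ρ_R + 0.70) / 2.700.
ρ_R = 0.844·2.700 − 0.76 − 0.70 = 0.819.

0.819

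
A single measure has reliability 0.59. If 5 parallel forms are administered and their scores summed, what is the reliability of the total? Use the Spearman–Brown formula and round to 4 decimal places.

ρ_k = kρ / (1 + (k−1)ρ) = 5·0.59 / (1 + 4·0.59) = 2.950 / 3.360 = 0.8780.

0.8780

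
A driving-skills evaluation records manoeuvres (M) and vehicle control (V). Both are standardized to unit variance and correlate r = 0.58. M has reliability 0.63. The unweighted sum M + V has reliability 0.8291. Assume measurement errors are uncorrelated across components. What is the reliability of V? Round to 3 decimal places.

Var(M+V) = 2 + 2·0.58 = 3.160.
True-score variance = ρ_M + ρ_V + 2·0.58, so 0.8291 = (0.63 + ρ_V + 1.16) / 3.160.
ρ_V = 0.8291·3.160 − 0.63 − 1.16 = 0.830.

0.830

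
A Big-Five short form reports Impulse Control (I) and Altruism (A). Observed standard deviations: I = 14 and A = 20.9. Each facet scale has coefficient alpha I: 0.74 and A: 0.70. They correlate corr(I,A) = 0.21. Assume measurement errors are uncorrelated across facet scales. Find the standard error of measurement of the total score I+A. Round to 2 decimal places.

Var(total) = 632.81 + 122.892 = 755.702.
True-score variance = 450.807 + 122.892 = 573.699, so reliability = 0.7592.
Error variance = 755.702 − 573.699 = 182.003; SEM = √182.003 = 13.49.

13.49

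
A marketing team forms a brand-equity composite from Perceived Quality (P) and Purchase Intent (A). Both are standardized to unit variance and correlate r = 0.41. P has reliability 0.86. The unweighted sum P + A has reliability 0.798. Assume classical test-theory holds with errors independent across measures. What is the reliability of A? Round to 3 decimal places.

Var(P+A) = 2 + 2·0.41 = 2.820.
True-score variance = ρ_P + ρ_A + 2·0.41, so 0.798 = (0.86 + ρ_A + 0.82) / 2.820.
ρ_A = 0.798·2.820 − 0.86 − 0.82 = 0.570.

0.570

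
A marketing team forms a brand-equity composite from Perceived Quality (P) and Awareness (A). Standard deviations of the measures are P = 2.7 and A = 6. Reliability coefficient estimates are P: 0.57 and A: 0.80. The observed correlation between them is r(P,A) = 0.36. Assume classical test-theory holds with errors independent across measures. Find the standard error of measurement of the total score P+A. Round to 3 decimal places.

3.215

Var(total) = 43.29 + 11.664 = 54.954.
True-score variance = 32.9553 + 11.664 = 44.6193, so reliability = 0.8119.
Error variance = 54.954 − 44.6193 = 10.3347; SEM = √10.3347 = 3.215.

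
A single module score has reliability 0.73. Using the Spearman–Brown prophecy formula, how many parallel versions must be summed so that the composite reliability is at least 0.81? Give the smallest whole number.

2

k ≥ ρ*(1−ρ₁)/(ρ₁(1−ρ*)) = 0.81·0.27 / (0.73·0.19) = 1.577.
Smallest integer k = 2.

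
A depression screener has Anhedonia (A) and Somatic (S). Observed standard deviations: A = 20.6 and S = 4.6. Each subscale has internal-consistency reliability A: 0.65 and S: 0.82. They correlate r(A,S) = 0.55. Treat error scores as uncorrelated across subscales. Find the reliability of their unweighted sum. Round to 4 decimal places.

0.7229

Var(A+S) = 20.6² + 4.6² + 2·[20.6·4.6·0.55] = 445.52 + 104.236 = 549.756.
Because errors are independent across components, Cov(Tᵢ,Tⱼ) = Cov(Xᵢ,Xⱼ); the off-diagonal part of the true-score variance is the same as above.
True-score variance = [20.6²·0.65 + 4.6²·0.82] + 104.236 = 293.185 + 104.236 = 397.421.
Reliability = 397.421 / 549.756 = 0.7229.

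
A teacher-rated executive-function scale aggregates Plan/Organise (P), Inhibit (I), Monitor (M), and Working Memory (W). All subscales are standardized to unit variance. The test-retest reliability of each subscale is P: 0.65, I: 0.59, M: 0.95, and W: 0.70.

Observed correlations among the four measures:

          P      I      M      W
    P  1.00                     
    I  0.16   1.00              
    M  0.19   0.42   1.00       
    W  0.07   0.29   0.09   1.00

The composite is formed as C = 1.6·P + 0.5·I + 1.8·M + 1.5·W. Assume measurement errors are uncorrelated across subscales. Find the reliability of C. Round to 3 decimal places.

Var(C) = 1.6² + 0.5² + 1.8² + 1.5² + 2·[0.8·0.16 + 2.88·0.19 + 2.4·0.07 + 0.9·0.42 + 0.75·0.29 + 2.7·0.09] = 8.3 + 3.3634 = 11.6634.
With uncorrelated errors the cross-covariances are all true-score covariance, so they carry over unchanged; only the diagonal terms shrink to ρᵢσᵢ².
True-score variance = [1.6²·0.65 + 0.5²·0.59 + 1.8²·0.95 + 1.5²·0.70] + 3.3634 = 6.4645 + 3.3634 = 9.8279.
Reliability = 9.8279 / 11.6634 = 0.843.

0.843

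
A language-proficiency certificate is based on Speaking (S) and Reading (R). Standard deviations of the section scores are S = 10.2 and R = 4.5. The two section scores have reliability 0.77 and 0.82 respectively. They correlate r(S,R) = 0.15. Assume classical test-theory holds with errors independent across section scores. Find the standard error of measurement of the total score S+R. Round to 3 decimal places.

5.251

Var(total) = 124.29 + 13.77 = 138.06.
True-score variance = 96.7158 + 13.77 = 110.486, so reliability = 0.8003.
Error variance = 138.06 − 110.486 = 27.5742; SEM = √27.5742 = 5.251.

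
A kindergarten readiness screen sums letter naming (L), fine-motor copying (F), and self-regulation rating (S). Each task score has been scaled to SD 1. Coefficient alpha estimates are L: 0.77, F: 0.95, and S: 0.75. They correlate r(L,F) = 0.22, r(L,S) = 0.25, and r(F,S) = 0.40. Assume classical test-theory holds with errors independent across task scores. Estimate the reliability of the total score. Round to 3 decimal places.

Var(L+F+S) = 3 + 2·[0.22 + 0.25 + 0.40] = 3 + 1.74 = 4.74.
Under uncorrelated errors the observed covariances equal the true-score covariances, so only the own-variance terms attenuate.
True-score variance = [0.77 + 0.95 + 0.75] + 1.74 = 2.47 + 1.74 = 4.21.
Reliability = 4.21 / 4.74 = 0.888.

0.888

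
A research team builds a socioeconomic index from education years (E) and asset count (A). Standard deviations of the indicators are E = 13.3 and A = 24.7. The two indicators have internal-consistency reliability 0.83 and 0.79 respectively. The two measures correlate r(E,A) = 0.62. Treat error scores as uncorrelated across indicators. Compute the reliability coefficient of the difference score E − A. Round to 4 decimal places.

Var(E−A) = 13.3² + 24.7² − 2·13.3·24.7·0.62 = 786.98 − 407.352 = 379.628.
Because errors are independent across components, Cov(Tᵢ,Tⱼ) = Cov(Xᵢ,Xⱼ); the off-diagonal part of the true-score variance is the same as above.
True-score variance = [13.3²·0.83 + 24.7²·0.79] − 407.352 = 628.79 − 407.352 = 221.437.
Reliability = 221.437 / 379.628 = 0.5833.

0.5833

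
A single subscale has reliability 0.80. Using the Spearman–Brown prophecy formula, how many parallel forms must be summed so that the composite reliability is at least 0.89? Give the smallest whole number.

3

k ≥ ρ*(1−ρ₁)/(ρ₁(1−ρ*)) = 0.89·0.20 / (0.80·0.11) = 2.023.
Smallest integer k = 3.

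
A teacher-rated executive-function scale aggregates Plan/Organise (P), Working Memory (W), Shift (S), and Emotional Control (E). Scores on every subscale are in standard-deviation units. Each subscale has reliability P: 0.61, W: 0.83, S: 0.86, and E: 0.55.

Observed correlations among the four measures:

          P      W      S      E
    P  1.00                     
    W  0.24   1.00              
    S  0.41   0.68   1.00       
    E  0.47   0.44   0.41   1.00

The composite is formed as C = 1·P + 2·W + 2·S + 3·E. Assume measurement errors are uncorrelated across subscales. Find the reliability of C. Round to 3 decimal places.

Var(C) = 1 + 2² + 2² + 3² + 2·[2·0.24 + 2·0.41 + 3·0.47 + 4·0.68 + 6·0.44 + 6·0.41] = 18 + 21.06 = 39.06.
Because errors are independent across components, Cov(Tᵢ,Tⱼ) = Cov(Xᵢ,Xⱼ); the off-diagonal part of the true-score variance is the same as above.
True-score variance = [0.61 + 2²·0.83 + 2²·0.86 + 3²·0.55] + 21.06 = 12.32 + 21.06 = 33.38.
Reliability = 33.38 / 39.06 = 0.855.

0.855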